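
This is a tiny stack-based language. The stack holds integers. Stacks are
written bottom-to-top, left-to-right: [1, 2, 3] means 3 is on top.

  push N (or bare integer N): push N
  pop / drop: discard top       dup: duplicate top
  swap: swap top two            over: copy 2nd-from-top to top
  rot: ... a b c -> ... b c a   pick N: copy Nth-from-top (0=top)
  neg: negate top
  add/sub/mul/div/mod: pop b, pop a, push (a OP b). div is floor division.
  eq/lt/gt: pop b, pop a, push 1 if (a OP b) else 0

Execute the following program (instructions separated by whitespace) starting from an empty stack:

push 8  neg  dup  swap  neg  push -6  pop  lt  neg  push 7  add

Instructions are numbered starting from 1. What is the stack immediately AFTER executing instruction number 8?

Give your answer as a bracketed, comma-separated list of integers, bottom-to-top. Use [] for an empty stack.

Answer: [1]

Derivation:
Step 1 ('push 8'): [8]
Step 2 ('neg'): [-8]
Step 3 ('dup'): [-8, -8]
Step 4 ('swap'): [-8, -8]
Step 5 ('neg'): [-8, 8]
Step 6 ('push -6'): [-8, 8, -6]
Step 7 ('pop'): [-8, 8]
Step 8 ('lt'): [1]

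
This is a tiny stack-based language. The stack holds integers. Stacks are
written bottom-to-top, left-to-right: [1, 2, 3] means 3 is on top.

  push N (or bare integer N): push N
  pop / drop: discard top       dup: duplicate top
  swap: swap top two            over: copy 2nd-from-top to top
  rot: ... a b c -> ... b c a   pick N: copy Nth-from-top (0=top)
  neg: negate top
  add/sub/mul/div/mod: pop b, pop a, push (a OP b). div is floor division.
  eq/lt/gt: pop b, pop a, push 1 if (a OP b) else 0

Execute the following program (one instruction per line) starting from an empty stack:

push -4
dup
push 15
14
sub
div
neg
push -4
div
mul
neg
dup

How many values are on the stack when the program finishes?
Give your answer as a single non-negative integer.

After 'push -4': stack = [-4] (depth 1)
After 'dup': stack = [-4, -4] (depth 2)
After 'push 15': stack = [-4, -4, 15] (depth 3)
After 'push 14': stack = [-4, -4, 15, 14] (depth 4)
After 'sub': stack = [-4, -4, 1] (depth 3)
After 'div': stack = [-4, -4] (depth 2)
After 'neg': stack = [-4, 4] (depth 2)
After 'push -4': stack = [-4, 4, -4] (depth 3)
After 'div': stack = [-4, -1] (depth 2)
After 'mul': stack = [4] (depth 1)
After 'neg': stack = [-4] (depth 1)
After 'dup': stack = [-4, -4] (depth 2)

Answer: 2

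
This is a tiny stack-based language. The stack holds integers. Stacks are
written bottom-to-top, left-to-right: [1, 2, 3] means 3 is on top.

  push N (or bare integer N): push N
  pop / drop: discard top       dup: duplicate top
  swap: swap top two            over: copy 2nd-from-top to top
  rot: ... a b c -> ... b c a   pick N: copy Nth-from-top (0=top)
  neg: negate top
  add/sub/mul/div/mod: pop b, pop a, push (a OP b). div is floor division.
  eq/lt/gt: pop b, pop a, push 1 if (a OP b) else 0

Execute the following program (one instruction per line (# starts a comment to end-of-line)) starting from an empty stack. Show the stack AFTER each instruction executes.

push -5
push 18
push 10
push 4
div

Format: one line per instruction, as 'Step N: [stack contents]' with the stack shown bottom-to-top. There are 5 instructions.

Step 1: [-5]
Step 2: [-5, 18]
Step 3: [-5, 18, 10]
Step 4: [-5, 18, 10, 4]
Step 5: [-5, 18, 2]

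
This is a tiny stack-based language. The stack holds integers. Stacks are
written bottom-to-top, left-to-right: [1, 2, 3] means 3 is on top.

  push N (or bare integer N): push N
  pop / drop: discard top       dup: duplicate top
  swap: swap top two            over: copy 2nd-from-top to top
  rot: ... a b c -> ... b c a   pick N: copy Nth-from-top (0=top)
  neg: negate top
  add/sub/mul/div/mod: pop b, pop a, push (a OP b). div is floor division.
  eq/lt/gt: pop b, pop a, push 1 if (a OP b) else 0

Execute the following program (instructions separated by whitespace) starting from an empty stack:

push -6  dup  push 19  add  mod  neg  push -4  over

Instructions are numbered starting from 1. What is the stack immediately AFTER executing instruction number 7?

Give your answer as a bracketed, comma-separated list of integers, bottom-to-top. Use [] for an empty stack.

Answer: [-7, -4]

Derivation:
Step 1 ('push -6'): [-6]
Step 2 ('dup'): [-6, -6]
Step 3 ('push 19'): [-6, -6, 19]
Step 4 ('add'): [-6, 13]
Step 5 ('mod'): [7]
Step 6 ('neg'): [-7]
Step 7 ('push -4'): [-7, -4]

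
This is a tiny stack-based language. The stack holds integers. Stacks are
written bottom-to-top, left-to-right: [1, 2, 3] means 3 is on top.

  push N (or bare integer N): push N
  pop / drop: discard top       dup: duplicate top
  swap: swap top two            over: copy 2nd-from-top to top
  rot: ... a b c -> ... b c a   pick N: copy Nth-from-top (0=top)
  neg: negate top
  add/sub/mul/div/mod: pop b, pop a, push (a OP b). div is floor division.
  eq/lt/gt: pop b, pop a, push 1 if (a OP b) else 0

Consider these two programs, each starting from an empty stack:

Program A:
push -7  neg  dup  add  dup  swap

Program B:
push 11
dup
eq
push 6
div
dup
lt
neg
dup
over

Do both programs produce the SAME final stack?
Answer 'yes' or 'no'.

Answer: no

Derivation:
Program A trace:
  After 'push -7': [-7]
  After 'neg': [7]
  After 'dup': [7, 7]
  After 'add': [14]
  After 'dup': [14, 14]
  After 'swap': [14, 14]
Program A final stack: [14, 14]

Program B trace:
  After 'push 11': [11]
  After 'dup': [11, 11]
  After 'eq': [1]
  After 'push 6': [1, 6]
  After 'div': [0]
  After 'dup': [0, 0]
  After 'lt': [0]
  After 'neg': [0]
  After 'dup': [0, 0]
  After 'over': [0, 0, 0]
Program B final stack: [0, 0, 0]
Same: no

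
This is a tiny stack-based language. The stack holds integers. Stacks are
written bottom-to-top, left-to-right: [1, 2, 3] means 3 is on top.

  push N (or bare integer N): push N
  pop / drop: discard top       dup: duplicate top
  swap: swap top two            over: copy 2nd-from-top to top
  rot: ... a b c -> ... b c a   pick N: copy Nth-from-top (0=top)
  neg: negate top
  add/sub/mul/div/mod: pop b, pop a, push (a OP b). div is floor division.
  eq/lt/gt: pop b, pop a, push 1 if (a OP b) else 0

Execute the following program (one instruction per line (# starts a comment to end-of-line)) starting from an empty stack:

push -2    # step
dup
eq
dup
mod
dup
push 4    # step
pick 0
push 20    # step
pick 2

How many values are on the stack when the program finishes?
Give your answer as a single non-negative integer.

After 'push -2': stack = [-2] (depth 1)
After 'dup': stack = [-2, -2] (depth 2)
After 'eq': stack = [1] (depth 1)
After 'dup': stack = [1, 1] (depth 2)
After 'mod': stack = [0] (depth 1)
After 'dup': stack = [0, 0] (depth 2)
After 'push 4': stack = [0, 0, 4] (depth 3)
After 'pick 0': stack = [0, 0, 4, 4] (depth 4)
After 'push 20': stack = [0, 0, 4, 4, 20] (depth 5)
After 'pick 2': stack = [0, 0, 4, 4, 20, 4] (depth 6)

Answer: 6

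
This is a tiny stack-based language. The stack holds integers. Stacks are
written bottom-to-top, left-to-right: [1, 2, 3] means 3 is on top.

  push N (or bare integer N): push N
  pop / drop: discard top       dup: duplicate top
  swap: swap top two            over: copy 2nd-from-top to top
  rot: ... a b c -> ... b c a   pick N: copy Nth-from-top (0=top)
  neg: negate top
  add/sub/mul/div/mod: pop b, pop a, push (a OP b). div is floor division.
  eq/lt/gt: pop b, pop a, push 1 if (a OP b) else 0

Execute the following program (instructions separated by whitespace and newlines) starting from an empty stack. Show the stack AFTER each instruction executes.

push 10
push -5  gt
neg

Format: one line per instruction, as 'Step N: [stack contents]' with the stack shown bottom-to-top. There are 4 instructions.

Step 1: [10]
Step 2: [10, -5]
Step 3: [1]
Step 4: [-1]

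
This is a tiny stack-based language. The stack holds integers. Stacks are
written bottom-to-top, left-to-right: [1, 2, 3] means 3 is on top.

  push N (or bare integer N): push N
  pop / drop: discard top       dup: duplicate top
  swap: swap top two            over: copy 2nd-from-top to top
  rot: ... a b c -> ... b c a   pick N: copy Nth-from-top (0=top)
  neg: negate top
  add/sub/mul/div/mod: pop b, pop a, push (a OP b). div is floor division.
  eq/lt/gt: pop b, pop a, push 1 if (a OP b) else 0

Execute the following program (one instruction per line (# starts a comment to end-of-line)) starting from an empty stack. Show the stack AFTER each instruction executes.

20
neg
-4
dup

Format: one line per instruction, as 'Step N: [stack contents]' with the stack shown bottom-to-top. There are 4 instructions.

Step 1: [20]
Step 2: [-20]
Step 3: [-20, -4]
Step 4: [-20, -4, -4]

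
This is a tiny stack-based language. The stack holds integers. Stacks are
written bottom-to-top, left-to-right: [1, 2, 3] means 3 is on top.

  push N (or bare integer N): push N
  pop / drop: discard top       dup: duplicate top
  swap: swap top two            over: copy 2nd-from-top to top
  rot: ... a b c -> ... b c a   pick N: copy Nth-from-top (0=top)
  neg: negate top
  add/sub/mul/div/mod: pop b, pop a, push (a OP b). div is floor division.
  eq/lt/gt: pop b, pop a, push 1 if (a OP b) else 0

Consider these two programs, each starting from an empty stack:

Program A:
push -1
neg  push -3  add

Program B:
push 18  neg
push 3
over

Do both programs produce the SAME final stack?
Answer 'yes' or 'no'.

Program A trace:
  After 'push -1': [-1]
  After 'neg': [1]
  After 'push -3': [1, -3]
  After 'add': [-2]
Program A final stack: [-2]

Program B trace:
  After 'push 18': [18]
  After 'neg': [-18]
  After 'push 3': [-18, 3]
  After 'over': [-18, 3, -18]
Program B final stack: [-18, 3, -18]
Same: no

Answer: no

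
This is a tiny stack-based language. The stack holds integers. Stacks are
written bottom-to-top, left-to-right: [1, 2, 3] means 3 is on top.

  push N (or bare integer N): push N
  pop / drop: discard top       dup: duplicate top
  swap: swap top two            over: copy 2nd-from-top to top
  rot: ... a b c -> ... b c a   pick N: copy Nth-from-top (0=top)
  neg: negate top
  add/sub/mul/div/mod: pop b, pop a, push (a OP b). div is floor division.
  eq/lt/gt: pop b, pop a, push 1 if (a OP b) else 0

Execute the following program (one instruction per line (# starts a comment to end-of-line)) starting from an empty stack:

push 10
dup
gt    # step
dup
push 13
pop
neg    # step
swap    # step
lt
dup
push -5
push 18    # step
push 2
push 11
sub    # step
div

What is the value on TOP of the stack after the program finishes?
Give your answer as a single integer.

Answer: -2

Derivation:
After 'push 10': [10]
After 'dup': [10, 10]
After 'gt': [0]
After 'dup': [0, 0]
After 'push 13': [0, 0, 13]
After 'pop': [0, 0]
After 'neg': [0, 0]
After 'swap': [0, 0]
After 'lt': [0]
After 'dup': [0, 0]
After 'push -5': [0, 0, -5]
After 'push 18': [0, 0, -5, 18]
After 'push 2': [0, 0, -5, 18, 2]
After 'push 11': [0, 0, -5, 18, 2, 11]
After 'sub': [0, 0, -5, 18, -9]
After 'div': [0, 0, -5, -2]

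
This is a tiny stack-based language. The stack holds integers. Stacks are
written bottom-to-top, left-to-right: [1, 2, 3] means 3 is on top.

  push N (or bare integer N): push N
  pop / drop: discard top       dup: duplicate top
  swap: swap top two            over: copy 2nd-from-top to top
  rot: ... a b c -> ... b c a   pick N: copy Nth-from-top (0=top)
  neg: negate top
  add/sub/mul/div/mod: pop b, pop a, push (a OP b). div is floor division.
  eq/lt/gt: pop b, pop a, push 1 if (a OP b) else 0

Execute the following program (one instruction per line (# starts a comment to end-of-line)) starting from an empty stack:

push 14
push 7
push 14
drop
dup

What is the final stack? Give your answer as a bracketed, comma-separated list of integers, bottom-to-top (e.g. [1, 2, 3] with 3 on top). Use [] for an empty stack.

After 'push 14': [14]
After 'push 7': [14, 7]
After 'push 14': [14, 7, 14]
After 'drop': [14, 7]
After 'dup': [14, 7, 7]

Answer: [14, 7, 7]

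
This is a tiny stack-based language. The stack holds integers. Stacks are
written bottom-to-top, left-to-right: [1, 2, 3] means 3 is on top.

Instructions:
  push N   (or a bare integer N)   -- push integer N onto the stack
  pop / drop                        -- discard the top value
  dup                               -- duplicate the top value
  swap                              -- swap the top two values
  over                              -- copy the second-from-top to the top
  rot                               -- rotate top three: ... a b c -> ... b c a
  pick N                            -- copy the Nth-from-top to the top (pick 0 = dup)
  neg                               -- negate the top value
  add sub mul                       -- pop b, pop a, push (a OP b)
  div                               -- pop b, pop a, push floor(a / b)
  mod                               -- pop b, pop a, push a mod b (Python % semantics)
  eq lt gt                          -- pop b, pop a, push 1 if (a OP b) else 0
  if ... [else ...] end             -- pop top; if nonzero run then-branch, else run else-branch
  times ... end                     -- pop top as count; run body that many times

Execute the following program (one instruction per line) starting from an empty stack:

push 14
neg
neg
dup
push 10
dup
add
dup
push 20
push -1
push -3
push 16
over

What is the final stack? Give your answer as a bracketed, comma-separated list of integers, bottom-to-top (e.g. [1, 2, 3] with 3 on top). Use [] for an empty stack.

Answer: [14, 14, 20, 20, 20, -1, -3, 16, -3]

Derivation:
After 'push 14': [14]
After 'neg': [-14]
After 'neg': [14]
After 'dup': [14, 14]
After 'push 10': [14, 14, 10]
After 'dup': [14, 14, 10, 10]
After 'add': [14, 14, 20]
After 'dup': [14, 14, 20, 20]
After 'push 20': [14, 14, 20, 20, 20]
After 'push -1': [14, 14, 20, 20, 20, -1]
After 'push -3': [14, 14, 20, 20, 20, -1, -3]
After 'push 16': [14, 14, 20, 20, 20, -1, -3, 16]
After 'over': [14, 14, 20, 20, 20, -1, -3, 16, -3]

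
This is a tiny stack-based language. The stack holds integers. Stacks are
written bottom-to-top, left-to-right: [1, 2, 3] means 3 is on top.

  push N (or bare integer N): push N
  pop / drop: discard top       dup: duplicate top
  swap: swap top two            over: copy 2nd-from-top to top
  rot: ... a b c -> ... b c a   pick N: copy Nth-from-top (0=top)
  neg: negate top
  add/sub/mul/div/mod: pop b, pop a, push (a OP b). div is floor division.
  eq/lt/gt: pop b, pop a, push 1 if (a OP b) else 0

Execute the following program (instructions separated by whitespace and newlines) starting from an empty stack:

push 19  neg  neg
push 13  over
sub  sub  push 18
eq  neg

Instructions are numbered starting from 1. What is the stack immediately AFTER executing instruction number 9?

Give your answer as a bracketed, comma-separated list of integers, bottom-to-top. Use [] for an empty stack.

Step 1 ('push 19'): [19]
Step 2 ('neg'): [-19]
Step 3 ('neg'): [19]
Step 4 ('push 13'): [19, 13]
Step 5 ('over'): [19, 13, 19]
Step 6 ('sub'): [19, -6]
Step 7 ('sub'): [25]
Step 8 ('push 18'): [25, 18]
Step 9 ('eq'): [0]

Answer: [0]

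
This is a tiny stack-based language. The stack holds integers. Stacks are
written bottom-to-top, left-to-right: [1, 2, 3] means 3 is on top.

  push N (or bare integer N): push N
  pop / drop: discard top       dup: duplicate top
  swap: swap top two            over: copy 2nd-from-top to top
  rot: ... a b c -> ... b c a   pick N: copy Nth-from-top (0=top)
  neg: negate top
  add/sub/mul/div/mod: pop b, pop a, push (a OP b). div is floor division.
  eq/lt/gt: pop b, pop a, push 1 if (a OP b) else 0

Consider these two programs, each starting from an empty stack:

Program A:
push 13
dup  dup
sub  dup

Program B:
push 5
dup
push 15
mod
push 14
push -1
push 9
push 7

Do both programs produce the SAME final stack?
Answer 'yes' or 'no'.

Program A trace:
  After 'push 13': [13]
  After 'dup': [13, 13]
  After 'dup': [13, 13, 13]
  After 'sub': [13, 0]
  After 'dup': [13, 0, 0]
Program A final stack: [13, 0, 0]

Program B trace:
  After 'push 5': [5]
  After 'dup': [5, 5]
  After 'push 15': [5, 5, 15]
  After 'mod': [5, 5]
  After 'push 14': [5, 5, 14]
  After 'push -1': [5, 5, 14, -1]
  After 'push 9': [5, 5, 14, -1, 9]
  After 'push 7': [5, 5, 14, -1, 9, 7]
Program B final stack: [5, 5, 14, -1, 9, 7]
Same: no

Answer: no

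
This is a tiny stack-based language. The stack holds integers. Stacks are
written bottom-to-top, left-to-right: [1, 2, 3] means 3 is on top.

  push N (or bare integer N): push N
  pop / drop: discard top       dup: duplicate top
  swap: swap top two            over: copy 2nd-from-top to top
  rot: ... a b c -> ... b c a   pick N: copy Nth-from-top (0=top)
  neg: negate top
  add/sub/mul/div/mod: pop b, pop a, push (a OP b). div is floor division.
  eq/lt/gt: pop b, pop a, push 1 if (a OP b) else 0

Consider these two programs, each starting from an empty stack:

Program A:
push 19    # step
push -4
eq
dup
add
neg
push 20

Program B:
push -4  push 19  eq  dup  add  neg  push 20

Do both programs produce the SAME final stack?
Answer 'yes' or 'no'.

Answer: yes

Derivation:
Program A trace:
  After 'push 19': [19]
  After 'push -4': [19, -4]
  After 'eq': [0]
  After 'dup': [0, 0]
  After 'add': [0]
  After 'neg': [0]
  After 'push 20': [0, 20]
Program A final stack: [0, 20]

Program B trace:
  After 'push -4': [-4]
  After 'push 19': [-4, 19]
  After 'eq': [0]
  After 'dup': [0, 0]
  After 'add': [0]
  After 'neg': [0]
  After 'push 20': [0, 20]
Program B final stack: [0, 20]
Same: yes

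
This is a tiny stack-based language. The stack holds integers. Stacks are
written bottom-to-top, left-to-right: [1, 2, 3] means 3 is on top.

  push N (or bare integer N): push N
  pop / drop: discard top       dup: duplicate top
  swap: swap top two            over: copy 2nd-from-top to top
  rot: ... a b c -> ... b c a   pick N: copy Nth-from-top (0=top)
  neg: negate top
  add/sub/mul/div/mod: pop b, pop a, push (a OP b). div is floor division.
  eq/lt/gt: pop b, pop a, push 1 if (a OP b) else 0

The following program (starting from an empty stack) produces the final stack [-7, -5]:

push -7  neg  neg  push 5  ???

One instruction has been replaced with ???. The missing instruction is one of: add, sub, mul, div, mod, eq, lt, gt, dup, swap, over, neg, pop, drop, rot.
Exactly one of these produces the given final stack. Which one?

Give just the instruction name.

Answer: neg

Derivation:
Stack before ???: [-7, 5]
Stack after ???:  [-7, -5]
The instruction that transforms [-7, 5] -> [-7, -5] is: neg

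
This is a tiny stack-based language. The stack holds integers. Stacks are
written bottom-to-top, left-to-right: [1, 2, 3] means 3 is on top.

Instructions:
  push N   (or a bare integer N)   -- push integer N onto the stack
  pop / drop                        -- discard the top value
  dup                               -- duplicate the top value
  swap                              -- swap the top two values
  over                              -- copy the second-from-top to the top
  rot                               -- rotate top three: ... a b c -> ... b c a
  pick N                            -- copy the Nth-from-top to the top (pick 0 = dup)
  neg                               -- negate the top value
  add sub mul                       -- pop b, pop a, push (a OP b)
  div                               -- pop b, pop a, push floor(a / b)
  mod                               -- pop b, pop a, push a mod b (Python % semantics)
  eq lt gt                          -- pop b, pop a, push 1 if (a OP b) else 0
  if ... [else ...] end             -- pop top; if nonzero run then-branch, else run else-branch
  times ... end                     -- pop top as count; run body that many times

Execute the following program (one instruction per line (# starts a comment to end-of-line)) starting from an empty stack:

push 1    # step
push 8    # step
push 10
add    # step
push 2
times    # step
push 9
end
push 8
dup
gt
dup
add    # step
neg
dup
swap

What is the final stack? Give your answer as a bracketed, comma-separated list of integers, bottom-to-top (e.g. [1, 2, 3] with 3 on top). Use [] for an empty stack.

Answer: [1, 18, 9, 9, 0, 0]

Derivation:
After 'push 1': [1]
After 'push 8': [1, 8]
After 'push 10': [1, 8, 10]
After 'add': [1, 18]
After 'push 2': [1, 18, 2]
After 'times': [1, 18]
After 'push 9': [1, 18, 9]
After 'push 9': [1, 18, 9, 9]
After 'push 8': [1, 18, 9, 9, 8]
After 'dup': [1, 18, 9, 9, 8, 8]
After 'gt': [1, 18, 9, 9, 0]
After 'dup': [1, 18, 9, 9, 0, 0]
After 'add': [1, 18, 9, 9, 0]
After 'neg': [1, 18, 9, 9, 0]
After 'dup': [1, 18, 9, 9, 0, 0]
After 'swap': [1, 18, 9, 9, 0, 0]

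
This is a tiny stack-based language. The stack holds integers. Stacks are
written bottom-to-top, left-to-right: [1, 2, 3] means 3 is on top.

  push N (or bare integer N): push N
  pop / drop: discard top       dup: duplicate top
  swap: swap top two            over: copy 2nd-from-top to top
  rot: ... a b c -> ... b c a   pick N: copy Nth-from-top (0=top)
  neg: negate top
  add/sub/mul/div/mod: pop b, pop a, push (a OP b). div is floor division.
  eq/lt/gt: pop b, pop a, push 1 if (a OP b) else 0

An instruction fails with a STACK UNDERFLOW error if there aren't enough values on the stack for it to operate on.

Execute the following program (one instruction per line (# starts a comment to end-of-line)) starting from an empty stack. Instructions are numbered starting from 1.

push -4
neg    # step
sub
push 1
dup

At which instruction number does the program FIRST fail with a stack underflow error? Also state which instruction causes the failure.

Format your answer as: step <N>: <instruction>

Step 1 ('push -4'): stack = [-4], depth = 1
Step 2 ('neg'): stack = [4], depth = 1
Step 3 ('sub'): needs 2 value(s) but depth is 1 — STACK UNDERFLOW

Answer: step 3: sub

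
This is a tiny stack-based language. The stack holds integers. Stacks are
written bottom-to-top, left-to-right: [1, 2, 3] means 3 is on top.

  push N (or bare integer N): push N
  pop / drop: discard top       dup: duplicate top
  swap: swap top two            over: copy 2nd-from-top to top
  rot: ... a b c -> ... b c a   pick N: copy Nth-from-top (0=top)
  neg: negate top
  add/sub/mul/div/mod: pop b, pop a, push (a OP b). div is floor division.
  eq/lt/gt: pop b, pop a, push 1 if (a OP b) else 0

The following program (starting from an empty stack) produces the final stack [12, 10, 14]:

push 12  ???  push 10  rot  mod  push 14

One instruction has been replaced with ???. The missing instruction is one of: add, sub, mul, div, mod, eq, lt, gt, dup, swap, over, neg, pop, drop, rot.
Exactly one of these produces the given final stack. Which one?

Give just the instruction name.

Answer: dup

Derivation:
Stack before ???: [12]
Stack after ???:  [12, 12]
The instruction that transforms [12] -> [12, 12] is: dup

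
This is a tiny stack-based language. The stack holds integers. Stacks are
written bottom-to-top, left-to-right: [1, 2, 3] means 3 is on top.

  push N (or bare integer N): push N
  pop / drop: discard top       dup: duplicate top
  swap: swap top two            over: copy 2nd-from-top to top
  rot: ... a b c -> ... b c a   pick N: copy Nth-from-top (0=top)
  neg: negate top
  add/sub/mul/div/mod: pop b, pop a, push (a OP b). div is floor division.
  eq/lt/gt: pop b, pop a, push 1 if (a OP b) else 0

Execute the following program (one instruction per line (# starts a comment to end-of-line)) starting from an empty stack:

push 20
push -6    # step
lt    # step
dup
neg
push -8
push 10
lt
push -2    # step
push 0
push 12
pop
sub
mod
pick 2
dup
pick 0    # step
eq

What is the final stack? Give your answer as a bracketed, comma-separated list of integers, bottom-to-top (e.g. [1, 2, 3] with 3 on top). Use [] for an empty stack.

After 'push 20': [20]
After 'push -6': [20, -6]
After 'lt': [0]
After 'dup': [0, 0]
After 'neg': [0, 0]
After 'push -8': [0, 0, -8]
After 'push 10': [0, 0, -8, 10]
After 'lt': [0, 0, 1]
After 'push -2': [0, 0, 1, -2]
After 'push 0': [0, 0, 1, -2, 0]
After 'push 12': [0, 0, 1, -2, 0, 12]
After 'pop': [0, 0, 1, -2, 0]
After 'sub': [0, 0, 1, -2]
After 'mod': [0, 0, -1]
After 'pick 2': [0, 0, -1, 0]
After 'dup': [0, 0, -1, 0, 0]
After 'pick 0': [0, 0, -1, 0, 0, 0]
After 'eq': [0, 0, -1, 0, 1]

Answer: [0, 0, -1, 0, 1]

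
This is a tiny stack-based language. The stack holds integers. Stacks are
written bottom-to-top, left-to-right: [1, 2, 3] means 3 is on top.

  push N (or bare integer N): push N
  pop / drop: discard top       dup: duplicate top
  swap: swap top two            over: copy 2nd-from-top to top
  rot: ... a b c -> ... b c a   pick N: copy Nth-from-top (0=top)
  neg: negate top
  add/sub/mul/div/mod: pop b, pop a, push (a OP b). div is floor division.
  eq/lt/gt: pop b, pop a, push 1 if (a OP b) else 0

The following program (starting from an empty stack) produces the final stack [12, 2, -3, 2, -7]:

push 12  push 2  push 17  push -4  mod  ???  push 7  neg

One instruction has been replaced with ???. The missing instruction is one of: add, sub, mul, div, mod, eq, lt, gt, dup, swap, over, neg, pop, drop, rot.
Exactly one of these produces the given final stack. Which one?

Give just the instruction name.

Stack before ???: [12, 2, -3]
Stack after ???:  [12, 2, -3, 2]
The instruction that transforms [12, 2, -3] -> [12, 2, -3, 2] is: over

Answer: over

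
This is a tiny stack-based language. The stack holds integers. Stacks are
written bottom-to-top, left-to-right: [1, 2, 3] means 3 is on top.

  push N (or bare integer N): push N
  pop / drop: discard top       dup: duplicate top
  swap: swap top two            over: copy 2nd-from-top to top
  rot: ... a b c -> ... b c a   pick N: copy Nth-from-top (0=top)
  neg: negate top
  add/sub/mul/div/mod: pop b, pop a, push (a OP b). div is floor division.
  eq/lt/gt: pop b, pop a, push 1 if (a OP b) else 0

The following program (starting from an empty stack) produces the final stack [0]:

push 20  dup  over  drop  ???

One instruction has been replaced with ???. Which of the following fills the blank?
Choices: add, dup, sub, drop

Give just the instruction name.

Stack before ???: [20, 20]
Stack after ???:  [0]
Checking each choice:
  add: produces [40]
  dup: produces [20, 20, 20]
  sub: MATCH
  drop: produces [20]


Answer: sub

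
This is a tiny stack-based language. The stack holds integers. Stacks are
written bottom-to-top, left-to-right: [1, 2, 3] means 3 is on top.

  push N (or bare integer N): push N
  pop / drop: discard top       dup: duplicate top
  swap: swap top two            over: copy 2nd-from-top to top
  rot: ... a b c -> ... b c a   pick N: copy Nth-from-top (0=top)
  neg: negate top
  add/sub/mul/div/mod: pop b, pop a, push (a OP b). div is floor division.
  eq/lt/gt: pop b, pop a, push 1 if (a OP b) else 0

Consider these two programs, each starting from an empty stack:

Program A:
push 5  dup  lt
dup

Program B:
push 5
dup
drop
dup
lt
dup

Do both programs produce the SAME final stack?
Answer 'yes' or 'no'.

Program A trace:
  After 'push 5': [5]
  After 'dup': [5, 5]
  After 'lt': [0]
  After 'dup': [0, 0]
Program A final stack: [0, 0]

Program B trace:
  After 'push 5': [5]
  After 'dup': [5, 5]
  After 'drop': [5]
  After 'dup': [5, 5]
  After 'lt': [0]
  After 'dup': [0, 0]
Program B final stack: [0, 0]
Same: yes

Answer: yes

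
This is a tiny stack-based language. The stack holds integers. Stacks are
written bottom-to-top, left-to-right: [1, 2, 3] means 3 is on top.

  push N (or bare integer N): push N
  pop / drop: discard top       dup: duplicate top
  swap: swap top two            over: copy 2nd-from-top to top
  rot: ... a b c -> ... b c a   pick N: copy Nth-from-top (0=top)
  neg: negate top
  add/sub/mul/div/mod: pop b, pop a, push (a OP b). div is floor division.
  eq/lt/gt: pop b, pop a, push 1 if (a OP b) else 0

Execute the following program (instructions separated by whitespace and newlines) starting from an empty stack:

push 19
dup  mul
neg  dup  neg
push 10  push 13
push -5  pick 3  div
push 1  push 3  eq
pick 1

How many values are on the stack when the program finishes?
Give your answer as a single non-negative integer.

Answer: 7

Derivation:
After 'push 19': stack = [19] (depth 1)
After 'dup': stack = [19, 19] (depth 2)
After 'mul': stack = [361] (depth 1)
After 'neg': stack = [-361] (depth 1)
After 'dup': stack = [-361, -361] (depth 2)
After 'neg': stack = [-361, 361] (depth 2)
After 'push 10': stack = [-361, 361, 10] (depth 3)
After 'push 13': stack = [-361, 361, 10, 13] (depth 4)
After 'push -5': stack = [-361, 361, 10, 13, -5] (depth 5)
After 'pick 3': stack = [-361, 361, 10, 13, -5, 361] (depth 6)
After 'div': stack = [-361, 361, 10, 13, -1] (depth 5)
After 'push 1': stack = [-361, 361, 10, 13, -1, 1] (depth 6)
After 'push 3': stack = [-361, 361, 10, 13, -1, 1, 3] (depth 7)
After 'eq': stack = [-361, 361, 10, 13, -1, 0] (depth 6)
After 'pick 1': stack = [-361, 361, 10, 13, -1, 0, -1] (depth 7)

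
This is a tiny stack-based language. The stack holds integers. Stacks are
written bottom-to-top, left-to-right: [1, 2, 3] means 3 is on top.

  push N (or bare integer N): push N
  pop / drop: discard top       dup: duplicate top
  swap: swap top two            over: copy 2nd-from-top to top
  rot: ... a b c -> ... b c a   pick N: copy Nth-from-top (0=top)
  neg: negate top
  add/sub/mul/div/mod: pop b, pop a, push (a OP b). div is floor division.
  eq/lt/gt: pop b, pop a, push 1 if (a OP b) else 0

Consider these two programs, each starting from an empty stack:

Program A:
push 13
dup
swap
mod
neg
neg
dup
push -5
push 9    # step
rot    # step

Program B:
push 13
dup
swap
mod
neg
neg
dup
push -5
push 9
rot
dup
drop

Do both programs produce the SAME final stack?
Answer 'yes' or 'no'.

Answer: yes

Derivation:
Program A trace:
  After 'push 13': [13]
  After 'dup': [13, 13]
  After 'swap': [13, 13]
  After 'mod': [0]
  After 'neg': [0]
  After 'neg': [0]
  After 'dup': [0, 0]
  After 'push -5': [0, 0, -5]
  After 'push 9': [0, 0, -5, 9]
  After 'rot': [0, -5, 9, 0]
Program A final stack: [0, -5, 9, 0]

Program B trace:
  After 'push 13': [13]
  After 'dup': [13, 13]
  After 'swap': [13, 13]
  After 'mod': [0]
  After 'neg': [0]
  After 'neg': [0]
  After 'dup': [0, 0]
  After 'push -5': [0, 0, -5]
  After 'push 9': [0, 0, -5, 9]
  After 'rot': [0, -5, 9, 0]
  After 'dup': [0, -5, 9, 0, 0]
  After 'drop': [0, -5, 9, 0]
Program B final stack: [0, -5, 9, 0]
Same: yes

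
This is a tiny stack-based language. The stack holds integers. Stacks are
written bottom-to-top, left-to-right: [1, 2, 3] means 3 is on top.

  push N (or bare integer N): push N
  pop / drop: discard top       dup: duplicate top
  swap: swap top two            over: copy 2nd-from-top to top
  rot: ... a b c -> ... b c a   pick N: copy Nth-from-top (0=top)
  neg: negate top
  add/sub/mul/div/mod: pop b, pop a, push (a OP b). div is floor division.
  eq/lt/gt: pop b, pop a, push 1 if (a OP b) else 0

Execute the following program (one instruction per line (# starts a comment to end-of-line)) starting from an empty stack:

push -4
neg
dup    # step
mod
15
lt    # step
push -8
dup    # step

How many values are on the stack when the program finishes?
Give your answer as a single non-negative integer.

After 'push -4': stack = [-4] (depth 1)
After 'neg': stack = [4] (depth 1)
After 'dup': stack = [4, 4] (depth 2)
After 'mod': stack = [0] (depth 1)
After 'push 15': stack = [0, 15] (depth 2)
After 'lt': stack = [1] (depth 1)
After 'push -8': stack = [1, -8] (depth 2)
After 'dup': stack = [1, -8, -8] (depth 3)

Answer: 3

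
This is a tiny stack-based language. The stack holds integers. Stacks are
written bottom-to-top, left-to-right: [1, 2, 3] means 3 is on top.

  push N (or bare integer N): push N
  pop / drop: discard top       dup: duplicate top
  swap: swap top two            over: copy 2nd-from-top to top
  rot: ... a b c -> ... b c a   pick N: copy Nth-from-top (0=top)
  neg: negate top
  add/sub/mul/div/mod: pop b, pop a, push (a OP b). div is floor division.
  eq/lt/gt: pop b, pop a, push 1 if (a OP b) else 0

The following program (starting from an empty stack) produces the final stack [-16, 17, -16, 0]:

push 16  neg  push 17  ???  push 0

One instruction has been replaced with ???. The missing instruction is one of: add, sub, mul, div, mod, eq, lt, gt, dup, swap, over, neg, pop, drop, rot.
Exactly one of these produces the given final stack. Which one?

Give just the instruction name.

Answer: over

Derivation:
Stack before ???: [-16, 17]
Stack after ???:  [-16, 17, -16]
The instruction that transforms [-16, 17] -> [-16, 17, -16] is: over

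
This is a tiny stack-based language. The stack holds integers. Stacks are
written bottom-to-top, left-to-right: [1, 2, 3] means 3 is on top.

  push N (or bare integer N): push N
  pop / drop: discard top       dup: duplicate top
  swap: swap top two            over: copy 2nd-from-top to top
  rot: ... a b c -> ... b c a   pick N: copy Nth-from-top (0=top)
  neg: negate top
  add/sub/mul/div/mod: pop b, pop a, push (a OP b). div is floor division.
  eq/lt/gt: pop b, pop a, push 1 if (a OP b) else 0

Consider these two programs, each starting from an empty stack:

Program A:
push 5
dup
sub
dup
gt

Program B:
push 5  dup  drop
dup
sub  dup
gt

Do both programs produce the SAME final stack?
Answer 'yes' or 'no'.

Answer: yes

Derivation:
Program A trace:
  After 'push 5': [5]
  After 'dup': [5, 5]
  After 'sub': [0]
  After 'dup': [0, 0]
  After 'gt': [0]
Program A final stack: [0]

Program B trace:
  After 'push 5': [5]
  After 'dup': [5, 5]
  After 'drop': [5]
  After 'dup': [5, 5]
  After 'sub': [0]
  After 'dup': [0, 0]
  After 'gt': [0]
Program B final stack: [0]
Same: yes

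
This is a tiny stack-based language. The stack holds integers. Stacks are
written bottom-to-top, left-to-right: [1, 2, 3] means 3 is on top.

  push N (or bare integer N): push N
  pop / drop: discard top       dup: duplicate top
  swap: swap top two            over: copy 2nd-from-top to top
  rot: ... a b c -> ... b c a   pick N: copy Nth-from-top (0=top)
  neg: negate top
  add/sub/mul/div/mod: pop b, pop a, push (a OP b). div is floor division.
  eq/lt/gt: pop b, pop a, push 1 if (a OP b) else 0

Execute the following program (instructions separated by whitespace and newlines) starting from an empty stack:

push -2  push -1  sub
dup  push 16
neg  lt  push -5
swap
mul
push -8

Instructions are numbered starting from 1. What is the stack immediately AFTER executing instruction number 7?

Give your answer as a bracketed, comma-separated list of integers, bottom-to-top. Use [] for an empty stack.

Step 1 ('push -2'): [-2]
Step 2 ('push -1'): [-2, -1]
Step 3 ('sub'): [-1]
Step 4 ('dup'): [-1, -1]
Step 5 ('push 16'): [-1, -1, 16]
Step 6 ('neg'): [-1, -1, -16]
Step 7 ('lt'): [-1, 0]

Answer: [-1, 0]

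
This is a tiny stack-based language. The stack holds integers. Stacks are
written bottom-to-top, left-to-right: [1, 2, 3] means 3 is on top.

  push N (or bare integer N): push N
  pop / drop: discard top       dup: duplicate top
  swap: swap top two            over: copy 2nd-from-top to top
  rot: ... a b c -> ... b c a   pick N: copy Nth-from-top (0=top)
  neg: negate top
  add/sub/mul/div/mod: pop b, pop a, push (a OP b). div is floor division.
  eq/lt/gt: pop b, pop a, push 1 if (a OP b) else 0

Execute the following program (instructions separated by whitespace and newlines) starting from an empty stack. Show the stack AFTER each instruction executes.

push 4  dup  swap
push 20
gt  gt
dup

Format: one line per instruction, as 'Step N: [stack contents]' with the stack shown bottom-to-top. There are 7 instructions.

Step 1: [4]
Step 2: [4, 4]
Step 3: [4, 4]
Step 4: [4, 4, 20]
Step 5: [4, 0]
Step 6: [1]
Step 7: [1, 1]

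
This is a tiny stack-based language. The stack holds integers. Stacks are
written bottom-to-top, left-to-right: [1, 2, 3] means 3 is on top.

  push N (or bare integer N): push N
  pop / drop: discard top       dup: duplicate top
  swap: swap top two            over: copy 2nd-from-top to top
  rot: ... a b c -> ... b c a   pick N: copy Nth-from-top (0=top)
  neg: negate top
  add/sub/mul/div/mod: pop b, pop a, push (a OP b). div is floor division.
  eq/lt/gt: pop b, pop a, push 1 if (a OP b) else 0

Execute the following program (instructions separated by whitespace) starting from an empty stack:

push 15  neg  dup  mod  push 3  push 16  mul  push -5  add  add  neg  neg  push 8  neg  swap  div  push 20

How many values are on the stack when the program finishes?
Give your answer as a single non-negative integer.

Answer: 2

Derivation:
After 'push 15': stack = [15] (depth 1)
After 'neg': stack = [-15] (depth 1)
After 'dup': stack = [-15, -15] (depth 2)
After 'mod': stack = [0] (depth 1)
After 'push 3': stack = [0, 3] (depth 2)
After 'push 16': stack = [0, 3, 16] (depth 3)
After 'mul': stack = [0, 48] (depth 2)
After 'push -5': stack = [0, 48, -5] (depth 3)
After 'add': stack = [0, 43] (depth 2)
After 'add': stack = [43] (depth 1)
After 'neg': stack = [-43] (depth 1)
After 'neg': stack = [43] (depth 1)
After 'push 8': stack = [43, 8] (depth 2)
After 'neg': stack = [43, -8] (depth 2)
After 'swap': stack = [-8, 43] (depth 2)
After 'div': stack = [-1] (depth 1)
After 'push 20': stack = [-1, 20] (depth 2)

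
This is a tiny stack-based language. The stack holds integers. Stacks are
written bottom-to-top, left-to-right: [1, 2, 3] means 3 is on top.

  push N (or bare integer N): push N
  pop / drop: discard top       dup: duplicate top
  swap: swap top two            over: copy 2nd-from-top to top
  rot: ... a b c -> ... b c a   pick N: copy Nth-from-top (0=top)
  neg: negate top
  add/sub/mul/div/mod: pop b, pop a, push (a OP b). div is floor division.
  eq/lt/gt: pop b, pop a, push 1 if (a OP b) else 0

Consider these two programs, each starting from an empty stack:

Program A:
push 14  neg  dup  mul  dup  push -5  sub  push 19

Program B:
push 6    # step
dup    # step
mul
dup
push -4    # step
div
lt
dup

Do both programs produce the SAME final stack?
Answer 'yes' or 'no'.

Program A trace:
  After 'push 14': [14]
  After 'neg': [-14]
  After 'dup': [-14, -14]
  After 'mul': [196]
  After 'dup': [196, 196]
  After 'push -5': [196, 196, -5]
  After 'sub': [196, 201]
  After 'push 19': [196, 201, 19]
Program A final stack: [196, 201, 19]

Program B trace:
  After 'push 6': [6]
  After 'dup': [6, 6]
  After 'mul': [36]
  After 'dup': [36, 36]
  After 'push -4': [36, 36, -4]
  After 'div': [36, -9]
  After 'lt': [0]
  After 'dup': [0, 0]
Program B final stack: [0, 0]
Same: no

Answer: no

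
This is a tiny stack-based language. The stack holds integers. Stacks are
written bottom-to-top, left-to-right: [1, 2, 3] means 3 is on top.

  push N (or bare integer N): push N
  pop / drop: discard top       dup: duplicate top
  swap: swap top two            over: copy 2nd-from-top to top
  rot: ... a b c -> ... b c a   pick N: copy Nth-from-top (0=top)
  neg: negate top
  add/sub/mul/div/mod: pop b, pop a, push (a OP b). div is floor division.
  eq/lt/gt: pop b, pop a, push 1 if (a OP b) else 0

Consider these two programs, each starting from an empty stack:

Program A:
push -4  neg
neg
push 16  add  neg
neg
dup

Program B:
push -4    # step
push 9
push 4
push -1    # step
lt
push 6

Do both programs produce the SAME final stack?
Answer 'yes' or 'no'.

Answer: no

Derivation:
Program A trace:
  After 'push -4': [-4]
  After 'neg': [4]
  After 'neg': [-4]
  After 'push 16': [-4, 16]
  After 'add': [12]
  After 'neg': [-12]
  After 'neg': [12]
  After 'dup': [12, 12]
Program A final stack: [12, 12]

Program B trace:
  After 'push -4': [-4]
  After 'push 9': [-4, 9]
  After 'push 4': [-4, 9, 4]
  After 'push -1': [-4, 9, 4, -1]
  After 'lt': [-4, 9, 0]
  After 'push 6': [-4, 9, 0, 6]
Program B final stack: [-4, 9, 0, 6]
Same: no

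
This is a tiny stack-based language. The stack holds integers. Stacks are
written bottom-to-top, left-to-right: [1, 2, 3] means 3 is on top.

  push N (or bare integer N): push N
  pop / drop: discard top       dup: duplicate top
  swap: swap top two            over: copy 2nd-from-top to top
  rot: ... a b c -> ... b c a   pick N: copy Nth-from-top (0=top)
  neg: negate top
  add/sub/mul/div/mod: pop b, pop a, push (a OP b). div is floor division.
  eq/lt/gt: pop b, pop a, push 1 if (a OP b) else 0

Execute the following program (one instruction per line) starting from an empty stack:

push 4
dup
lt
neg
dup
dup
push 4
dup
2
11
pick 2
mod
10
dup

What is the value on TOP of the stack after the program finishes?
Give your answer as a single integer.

After 'push 4': [4]
After 'dup': [4, 4]
After 'lt': [0]
After 'neg': [0]
After 'dup': [0, 0]
After 'dup': [0, 0, 0]
After 'push 4': [0, 0, 0, 4]
After 'dup': [0, 0, 0, 4, 4]
After 'push 2': [0, 0, 0, 4, 4, 2]
After 'push 11': [0, 0, 0, 4, 4, 2, 11]
After 'pick 2': [0, 0, 0, 4, 4, 2, 11, 4]
After 'mod': [0, 0, 0, 4, 4, 2, 3]
After 'push 10': [0, 0, 0, 4, 4, 2, 3, 10]
After 'dup': [0, 0, 0, 4, 4, 2, 3, 10, 10]

Answer: 10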